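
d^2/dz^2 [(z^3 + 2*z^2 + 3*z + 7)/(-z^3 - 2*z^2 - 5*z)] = 2*(6*z^5 - 30*z^4 - 114*z^3 - 189*z^2 - 210*z - 175)/(z^3*(z^6 + 6*z^5 + 27*z^4 + 68*z^3 + 135*z^2 + 150*z + 125))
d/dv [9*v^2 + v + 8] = 18*v + 1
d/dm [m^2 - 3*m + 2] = 2*m - 3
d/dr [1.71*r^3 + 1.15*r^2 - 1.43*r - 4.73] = 5.13*r^2 + 2.3*r - 1.43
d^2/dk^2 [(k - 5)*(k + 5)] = 2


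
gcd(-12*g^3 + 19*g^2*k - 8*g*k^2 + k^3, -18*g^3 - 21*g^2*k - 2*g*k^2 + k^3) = 1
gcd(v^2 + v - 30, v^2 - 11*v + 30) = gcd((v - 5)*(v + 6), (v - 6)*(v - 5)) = v - 5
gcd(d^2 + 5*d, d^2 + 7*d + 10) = d + 5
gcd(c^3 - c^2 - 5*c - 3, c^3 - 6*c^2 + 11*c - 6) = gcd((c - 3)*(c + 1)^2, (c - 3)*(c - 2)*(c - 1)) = c - 3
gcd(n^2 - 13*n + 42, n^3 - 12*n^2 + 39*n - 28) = n - 7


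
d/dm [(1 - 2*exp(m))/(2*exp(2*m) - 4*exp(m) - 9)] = (4*exp(2*m) - 4*exp(m) + 22)*exp(m)/(4*exp(4*m) - 16*exp(3*m) - 20*exp(2*m) + 72*exp(m) + 81)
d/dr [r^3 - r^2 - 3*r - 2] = 3*r^2 - 2*r - 3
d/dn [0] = 0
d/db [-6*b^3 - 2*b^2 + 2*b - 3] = -18*b^2 - 4*b + 2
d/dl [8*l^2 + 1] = 16*l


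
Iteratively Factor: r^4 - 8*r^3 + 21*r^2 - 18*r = (r)*(r^3 - 8*r^2 + 21*r - 18) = r*(r - 3)*(r^2 - 5*r + 6) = r*(r - 3)*(r - 2)*(r - 3)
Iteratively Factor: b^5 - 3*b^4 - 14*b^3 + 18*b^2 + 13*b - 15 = (b + 3)*(b^4 - 6*b^3 + 4*b^2 + 6*b - 5) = (b - 1)*(b + 3)*(b^3 - 5*b^2 - b + 5) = (b - 1)^2*(b + 3)*(b^2 - 4*b - 5) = (b - 5)*(b - 1)^2*(b + 3)*(b + 1)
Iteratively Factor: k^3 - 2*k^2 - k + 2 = (k - 2)*(k^2 - 1) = (k - 2)*(k - 1)*(k + 1)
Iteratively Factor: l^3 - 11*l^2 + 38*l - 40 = (l - 5)*(l^2 - 6*l + 8) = (l - 5)*(l - 4)*(l - 2)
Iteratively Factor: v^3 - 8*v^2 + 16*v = (v)*(v^2 - 8*v + 16) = v*(v - 4)*(v - 4)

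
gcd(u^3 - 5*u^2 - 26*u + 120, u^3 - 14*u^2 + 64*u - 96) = u^2 - 10*u + 24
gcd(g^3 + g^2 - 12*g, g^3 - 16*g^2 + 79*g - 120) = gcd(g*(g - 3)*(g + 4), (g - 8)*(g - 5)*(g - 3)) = g - 3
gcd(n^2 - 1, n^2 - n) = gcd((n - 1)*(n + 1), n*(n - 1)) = n - 1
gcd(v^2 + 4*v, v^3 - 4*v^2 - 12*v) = v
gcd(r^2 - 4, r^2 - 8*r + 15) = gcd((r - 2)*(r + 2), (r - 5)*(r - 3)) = 1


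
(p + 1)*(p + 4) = p^2 + 5*p + 4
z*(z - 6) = z^2 - 6*z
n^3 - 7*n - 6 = (n - 3)*(n + 1)*(n + 2)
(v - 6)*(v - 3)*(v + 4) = v^3 - 5*v^2 - 18*v + 72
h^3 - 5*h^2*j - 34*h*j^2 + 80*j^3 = (h - 8*j)*(h - 2*j)*(h + 5*j)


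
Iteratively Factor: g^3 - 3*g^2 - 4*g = (g)*(g^2 - 3*g - 4) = g*(g + 1)*(g - 4)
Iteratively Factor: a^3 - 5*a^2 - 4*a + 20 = (a - 5)*(a^2 - 4) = (a - 5)*(a + 2)*(a - 2)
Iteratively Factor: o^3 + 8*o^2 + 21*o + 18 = (o + 2)*(o^2 + 6*o + 9) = (o + 2)*(o + 3)*(o + 3)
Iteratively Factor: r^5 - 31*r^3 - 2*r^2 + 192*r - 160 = (r - 2)*(r^4 + 2*r^3 - 27*r^2 - 56*r + 80) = (r - 2)*(r - 1)*(r^3 + 3*r^2 - 24*r - 80) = (r - 2)*(r - 1)*(r + 4)*(r^2 - r - 20) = (r - 5)*(r - 2)*(r - 1)*(r + 4)*(r + 4)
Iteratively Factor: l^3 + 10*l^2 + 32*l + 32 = (l + 2)*(l^2 + 8*l + 16) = (l + 2)*(l + 4)*(l + 4)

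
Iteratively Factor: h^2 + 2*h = (h)*(h + 2)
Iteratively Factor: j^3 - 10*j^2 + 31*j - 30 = (j - 5)*(j^2 - 5*j + 6) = (j - 5)*(j - 3)*(j - 2)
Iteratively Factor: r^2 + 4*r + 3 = (r + 1)*(r + 3)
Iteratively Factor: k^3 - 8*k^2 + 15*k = (k - 3)*(k^2 - 5*k) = (k - 5)*(k - 3)*(k)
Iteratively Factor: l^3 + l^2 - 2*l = (l)*(l^2 + l - 2) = l*(l - 1)*(l + 2)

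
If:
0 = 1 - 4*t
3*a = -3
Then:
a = -1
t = 1/4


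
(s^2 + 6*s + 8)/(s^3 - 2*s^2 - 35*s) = (s^2 + 6*s + 8)/(s*(s^2 - 2*s - 35))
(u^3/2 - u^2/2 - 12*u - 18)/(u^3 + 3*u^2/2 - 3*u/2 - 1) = (u^2 - 3*u - 18)/(2*u^2 - u - 1)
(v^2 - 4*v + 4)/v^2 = 1 - 4/v + 4/v^2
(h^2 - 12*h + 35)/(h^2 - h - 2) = (-h^2 + 12*h - 35)/(-h^2 + h + 2)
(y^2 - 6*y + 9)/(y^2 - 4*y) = (y^2 - 6*y + 9)/(y*(y - 4))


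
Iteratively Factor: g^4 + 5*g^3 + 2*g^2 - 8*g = (g)*(g^3 + 5*g^2 + 2*g - 8) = g*(g - 1)*(g^2 + 6*g + 8) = g*(g - 1)*(g + 4)*(g + 2)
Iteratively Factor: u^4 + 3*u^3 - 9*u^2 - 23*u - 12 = (u - 3)*(u^3 + 6*u^2 + 9*u + 4) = (u - 3)*(u + 1)*(u^2 + 5*u + 4) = (u - 3)*(u + 1)*(u + 4)*(u + 1)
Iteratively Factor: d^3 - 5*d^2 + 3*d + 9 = (d - 3)*(d^2 - 2*d - 3) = (d - 3)*(d + 1)*(d - 3)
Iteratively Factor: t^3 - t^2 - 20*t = (t + 4)*(t^2 - 5*t) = t*(t + 4)*(t - 5)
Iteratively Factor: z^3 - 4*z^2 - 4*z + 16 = (z - 2)*(z^2 - 2*z - 8) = (z - 2)*(z + 2)*(z - 4)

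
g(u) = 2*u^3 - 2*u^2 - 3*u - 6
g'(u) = 6*u^2 - 4*u - 3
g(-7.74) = -1029.96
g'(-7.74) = 387.41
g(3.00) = 21.00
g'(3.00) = 39.00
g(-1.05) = -7.37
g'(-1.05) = 7.82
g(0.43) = -7.50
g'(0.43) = -3.61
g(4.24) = 97.77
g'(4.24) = 87.91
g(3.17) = 28.10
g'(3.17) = 44.61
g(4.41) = 113.41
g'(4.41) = 96.05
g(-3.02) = -70.27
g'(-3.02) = 63.80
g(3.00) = 21.00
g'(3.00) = 39.00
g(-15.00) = -7161.00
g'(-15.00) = 1407.00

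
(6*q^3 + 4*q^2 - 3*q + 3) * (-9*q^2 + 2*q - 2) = -54*q^5 - 24*q^4 + 23*q^3 - 41*q^2 + 12*q - 6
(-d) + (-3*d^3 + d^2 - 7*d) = -3*d^3 + d^2 - 8*d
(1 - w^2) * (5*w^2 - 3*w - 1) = -5*w^4 + 3*w^3 + 6*w^2 - 3*w - 1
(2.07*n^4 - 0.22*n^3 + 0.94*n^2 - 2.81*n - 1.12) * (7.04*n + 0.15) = 14.5728*n^5 - 1.2383*n^4 + 6.5846*n^3 - 19.6414*n^2 - 8.3063*n - 0.168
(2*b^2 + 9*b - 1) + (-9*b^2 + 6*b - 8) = -7*b^2 + 15*b - 9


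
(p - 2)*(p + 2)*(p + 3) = p^3 + 3*p^2 - 4*p - 12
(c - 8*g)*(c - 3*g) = c^2 - 11*c*g + 24*g^2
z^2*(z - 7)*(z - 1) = z^4 - 8*z^3 + 7*z^2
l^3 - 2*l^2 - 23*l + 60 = (l - 4)*(l - 3)*(l + 5)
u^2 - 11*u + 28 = (u - 7)*(u - 4)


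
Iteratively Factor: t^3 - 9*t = (t + 3)*(t^2 - 3*t) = t*(t + 3)*(t - 3)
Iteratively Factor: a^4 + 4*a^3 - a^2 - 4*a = (a - 1)*(a^3 + 5*a^2 + 4*a) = (a - 1)*(a + 4)*(a^2 + a) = a*(a - 1)*(a + 4)*(a + 1)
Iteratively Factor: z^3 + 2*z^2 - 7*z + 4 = (z - 1)*(z^2 + 3*z - 4) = (z - 1)^2*(z + 4)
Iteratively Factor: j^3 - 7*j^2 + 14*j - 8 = (j - 1)*(j^2 - 6*j + 8) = (j - 2)*(j - 1)*(j - 4)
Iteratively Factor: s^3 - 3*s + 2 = (s - 1)*(s^2 + s - 2) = (s - 1)^2*(s + 2)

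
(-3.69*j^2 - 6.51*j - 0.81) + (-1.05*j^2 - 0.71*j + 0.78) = -4.74*j^2 - 7.22*j - 0.03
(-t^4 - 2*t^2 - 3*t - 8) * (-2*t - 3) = 2*t^5 + 3*t^4 + 4*t^3 + 12*t^2 + 25*t + 24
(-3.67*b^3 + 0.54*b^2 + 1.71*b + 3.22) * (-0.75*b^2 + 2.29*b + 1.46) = 2.7525*b^5 - 8.8093*b^4 - 5.4041*b^3 + 2.2893*b^2 + 9.8704*b + 4.7012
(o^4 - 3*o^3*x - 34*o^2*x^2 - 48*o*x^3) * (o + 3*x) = o^5 - 43*o^3*x^2 - 150*o^2*x^3 - 144*o*x^4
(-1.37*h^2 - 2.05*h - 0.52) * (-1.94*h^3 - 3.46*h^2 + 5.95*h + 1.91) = 2.6578*h^5 + 8.7172*h^4 - 0.0497000000000014*h^3 - 13.015*h^2 - 7.0095*h - 0.9932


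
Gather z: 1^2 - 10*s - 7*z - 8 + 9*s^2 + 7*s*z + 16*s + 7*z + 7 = 9*s^2 + 7*s*z + 6*s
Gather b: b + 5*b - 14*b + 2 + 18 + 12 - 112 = -8*b - 80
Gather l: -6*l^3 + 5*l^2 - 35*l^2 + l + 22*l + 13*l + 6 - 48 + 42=-6*l^3 - 30*l^2 + 36*l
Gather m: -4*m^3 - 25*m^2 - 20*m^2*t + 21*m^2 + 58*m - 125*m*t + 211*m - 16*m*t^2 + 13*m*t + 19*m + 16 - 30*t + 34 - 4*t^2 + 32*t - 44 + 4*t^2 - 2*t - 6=-4*m^3 + m^2*(-20*t - 4) + m*(-16*t^2 - 112*t + 288)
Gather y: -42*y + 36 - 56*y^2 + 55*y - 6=-56*y^2 + 13*y + 30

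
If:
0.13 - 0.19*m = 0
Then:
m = 0.68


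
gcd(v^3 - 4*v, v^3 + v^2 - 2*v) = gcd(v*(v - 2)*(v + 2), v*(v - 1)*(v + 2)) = v^2 + 2*v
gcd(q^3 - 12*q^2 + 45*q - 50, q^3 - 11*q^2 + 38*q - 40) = q^2 - 7*q + 10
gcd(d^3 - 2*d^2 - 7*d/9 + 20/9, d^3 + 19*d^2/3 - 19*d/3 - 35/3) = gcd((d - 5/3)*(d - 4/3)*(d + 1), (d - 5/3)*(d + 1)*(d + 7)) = d^2 - 2*d/3 - 5/3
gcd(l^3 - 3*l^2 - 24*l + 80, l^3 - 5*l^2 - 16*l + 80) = l - 4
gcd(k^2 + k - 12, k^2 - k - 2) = 1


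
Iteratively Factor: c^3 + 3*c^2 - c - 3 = (c - 1)*(c^2 + 4*c + 3) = (c - 1)*(c + 3)*(c + 1)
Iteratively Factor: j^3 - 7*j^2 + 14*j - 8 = (j - 4)*(j^2 - 3*j + 2) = (j - 4)*(j - 1)*(j - 2)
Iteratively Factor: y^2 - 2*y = (y)*(y - 2)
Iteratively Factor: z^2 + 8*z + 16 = (z + 4)*(z + 4)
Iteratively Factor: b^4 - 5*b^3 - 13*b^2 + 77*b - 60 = (b - 1)*(b^3 - 4*b^2 - 17*b + 60) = (b - 1)*(b + 4)*(b^2 - 8*b + 15) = (b - 3)*(b - 1)*(b + 4)*(b - 5)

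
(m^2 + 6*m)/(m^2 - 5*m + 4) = m*(m + 6)/(m^2 - 5*m + 4)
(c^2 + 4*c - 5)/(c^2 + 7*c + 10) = (c - 1)/(c + 2)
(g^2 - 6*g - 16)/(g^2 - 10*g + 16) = (g + 2)/(g - 2)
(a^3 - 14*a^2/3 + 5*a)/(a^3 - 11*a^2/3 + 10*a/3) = (a - 3)/(a - 2)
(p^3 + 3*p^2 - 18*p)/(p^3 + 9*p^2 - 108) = p/(p + 6)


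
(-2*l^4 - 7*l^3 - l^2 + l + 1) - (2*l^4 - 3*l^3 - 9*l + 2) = -4*l^4 - 4*l^3 - l^2 + 10*l - 1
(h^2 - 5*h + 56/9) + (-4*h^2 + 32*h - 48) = -3*h^2 + 27*h - 376/9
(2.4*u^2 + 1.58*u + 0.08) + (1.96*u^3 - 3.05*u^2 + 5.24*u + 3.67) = 1.96*u^3 - 0.65*u^2 + 6.82*u + 3.75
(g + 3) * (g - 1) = g^2 + 2*g - 3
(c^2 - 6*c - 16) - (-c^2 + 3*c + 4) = 2*c^2 - 9*c - 20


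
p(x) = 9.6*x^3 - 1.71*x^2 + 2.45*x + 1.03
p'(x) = 28.8*x^2 - 3.42*x + 2.45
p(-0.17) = 0.52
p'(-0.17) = 3.86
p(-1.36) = -29.61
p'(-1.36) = 60.37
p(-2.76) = -220.59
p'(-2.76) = 231.28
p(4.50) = 852.23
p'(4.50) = 570.26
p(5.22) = 1332.70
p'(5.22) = 769.35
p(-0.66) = -4.09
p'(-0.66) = 17.25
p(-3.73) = -530.09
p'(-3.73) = 415.90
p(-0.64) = -3.75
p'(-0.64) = 16.44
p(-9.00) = -7157.93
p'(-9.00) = 2366.03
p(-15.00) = -32820.47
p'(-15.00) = 6533.75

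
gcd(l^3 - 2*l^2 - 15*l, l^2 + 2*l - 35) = l - 5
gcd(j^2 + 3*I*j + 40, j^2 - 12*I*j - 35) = j - 5*I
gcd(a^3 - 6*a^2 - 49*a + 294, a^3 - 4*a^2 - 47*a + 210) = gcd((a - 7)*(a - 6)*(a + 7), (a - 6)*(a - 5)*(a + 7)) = a^2 + a - 42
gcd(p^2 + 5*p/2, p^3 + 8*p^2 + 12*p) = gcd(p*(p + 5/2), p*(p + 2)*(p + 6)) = p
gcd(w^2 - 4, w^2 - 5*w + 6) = w - 2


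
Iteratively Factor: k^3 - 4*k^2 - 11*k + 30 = (k - 2)*(k^2 - 2*k - 15) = (k - 2)*(k + 3)*(k - 5)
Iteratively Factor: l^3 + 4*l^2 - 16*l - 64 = (l + 4)*(l^2 - 16) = (l - 4)*(l + 4)*(l + 4)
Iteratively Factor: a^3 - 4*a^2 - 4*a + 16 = (a - 2)*(a^2 - 2*a - 8) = (a - 4)*(a - 2)*(a + 2)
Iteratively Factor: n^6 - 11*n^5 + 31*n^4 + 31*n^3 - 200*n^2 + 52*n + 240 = (n - 2)*(n^5 - 9*n^4 + 13*n^3 + 57*n^2 - 86*n - 120) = (n - 5)*(n - 2)*(n^4 - 4*n^3 - 7*n^2 + 22*n + 24) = (n - 5)*(n - 4)*(n - 2)*(n^3 - 7*n - 6) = (n - 5)*(n - 4)*(n - 2)*(n + 2)*(n^2 - 2*n - 3) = (n - 5)*(n - 4)*(n - 3)*(n - 2)*(n + 2)*(n + 1)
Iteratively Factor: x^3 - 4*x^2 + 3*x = (x - 3)*(x^2 - x) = x*(x - 3)*(x - 1)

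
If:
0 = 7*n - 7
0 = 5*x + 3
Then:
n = 1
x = -3/5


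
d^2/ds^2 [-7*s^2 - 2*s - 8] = -14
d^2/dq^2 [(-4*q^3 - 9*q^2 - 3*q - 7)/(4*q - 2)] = (-16*q^3 + 24*q^2 - 12*q - 43)/(8*q^3 - 12*q^2 + 6*q - 1)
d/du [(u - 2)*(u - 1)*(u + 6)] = 3*u^2 + 6*u - 16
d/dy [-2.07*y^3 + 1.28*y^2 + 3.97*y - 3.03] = -6.21*y^2 + 2.56*y + 3.97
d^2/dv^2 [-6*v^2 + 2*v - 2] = -12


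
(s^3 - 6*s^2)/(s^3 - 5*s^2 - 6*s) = s/(s + 1)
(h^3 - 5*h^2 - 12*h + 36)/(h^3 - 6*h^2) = (h^2 + h - 6)/h^2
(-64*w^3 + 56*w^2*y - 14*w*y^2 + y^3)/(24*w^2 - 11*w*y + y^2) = (8*w^2 - 6*w*y + y^2)/(-3*w + y)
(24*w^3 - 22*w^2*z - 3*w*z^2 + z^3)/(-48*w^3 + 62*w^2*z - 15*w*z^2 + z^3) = (4*w + z)/(-8*w + z)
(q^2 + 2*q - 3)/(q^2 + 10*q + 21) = (q - 1)/(q + 7)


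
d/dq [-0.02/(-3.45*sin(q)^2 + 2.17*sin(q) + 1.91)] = (0.0434 - 0.138*sin(q))*cos(q)/(-3.45*sin(q)^2 + 2.17*sin(q) + 1.91)^2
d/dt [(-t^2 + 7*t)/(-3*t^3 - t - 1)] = (-t*(t - 7)*(9*t^2 + 1) + (2*t - 7)*(3*t^3 + t + 1))/(3*t^3 + t + 1)^2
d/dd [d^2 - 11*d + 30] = 2*d - 11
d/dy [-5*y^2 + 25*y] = 25 - 10*y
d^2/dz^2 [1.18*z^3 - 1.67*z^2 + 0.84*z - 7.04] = 7.08*z - 3.34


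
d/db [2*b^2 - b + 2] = 4*b - 1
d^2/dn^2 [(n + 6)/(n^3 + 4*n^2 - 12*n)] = 2*(3*n^2 - 6*n + 4)/(n^3*(n^3 - 6*n^2 + 12*n - 8))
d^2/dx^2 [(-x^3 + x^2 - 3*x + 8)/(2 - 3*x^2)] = 2*(33*x^3 - 234*x^2 + 66*x - 52)/(27*x^6 - 54*x^4 + 36*x^2 - 8)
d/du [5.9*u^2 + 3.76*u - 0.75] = 11.8*u + 3.76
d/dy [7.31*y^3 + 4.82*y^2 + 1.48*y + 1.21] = 21.93*y^2 + 9.64*y + 1.48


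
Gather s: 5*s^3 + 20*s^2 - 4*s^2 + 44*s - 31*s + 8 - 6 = 5*s^3 + 16*s^2 + 13*s + 2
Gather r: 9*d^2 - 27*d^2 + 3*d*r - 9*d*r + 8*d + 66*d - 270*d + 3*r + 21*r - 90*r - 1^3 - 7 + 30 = -18*d^2 - 196*d + r*(-6*d - 66) + 22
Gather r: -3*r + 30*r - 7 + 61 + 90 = 27*r + 144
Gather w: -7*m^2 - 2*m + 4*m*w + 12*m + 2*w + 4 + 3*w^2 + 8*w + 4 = -7*m^2 + 10*m + 3*w^2 + w*(4*m + 10) + 8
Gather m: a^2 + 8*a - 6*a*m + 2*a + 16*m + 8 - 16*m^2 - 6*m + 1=a^2 + 10*a - 16*m^2 + m*(10 - 6*a) + 9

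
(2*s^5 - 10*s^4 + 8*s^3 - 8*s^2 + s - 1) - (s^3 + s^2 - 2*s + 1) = 2*s^5 - 10*s^4 + 7*s^3 - 9*s^2 + 3*s - 2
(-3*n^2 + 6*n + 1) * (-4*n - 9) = 12*n^3 + 3*n^2 - 58*n - 9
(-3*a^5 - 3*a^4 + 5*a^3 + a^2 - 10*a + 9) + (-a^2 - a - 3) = -3*a^5 - 3*a^4 + 5*a^3 - 11*a + 6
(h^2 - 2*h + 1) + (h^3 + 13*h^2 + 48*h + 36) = h^3 + 14*h^2 + 46*h + 37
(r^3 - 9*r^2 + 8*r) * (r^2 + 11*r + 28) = r^5 + 2*r^4 - 63*r^3 - 164*r^2 + 224*r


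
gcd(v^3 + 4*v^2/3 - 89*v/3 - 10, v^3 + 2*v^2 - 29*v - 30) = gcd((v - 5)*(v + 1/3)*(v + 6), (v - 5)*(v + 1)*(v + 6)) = v^2 + v - 30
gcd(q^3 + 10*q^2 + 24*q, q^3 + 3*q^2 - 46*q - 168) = q^2 + 10*q + 24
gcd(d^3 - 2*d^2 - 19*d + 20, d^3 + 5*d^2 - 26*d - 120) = d^2 - d - 20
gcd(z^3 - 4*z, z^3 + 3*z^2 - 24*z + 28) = z - 2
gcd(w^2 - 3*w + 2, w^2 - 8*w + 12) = w - 2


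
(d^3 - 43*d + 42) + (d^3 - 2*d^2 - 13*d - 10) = 2*d^3 - 2*d^2 - 56*d + 32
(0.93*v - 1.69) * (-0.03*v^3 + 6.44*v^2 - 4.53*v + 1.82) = -0.0279*v^4 + 6.0399*v^3 - 15.0965*v^2 + 9.3483*v - 3.0758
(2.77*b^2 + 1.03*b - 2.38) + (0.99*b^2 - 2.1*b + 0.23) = 3.76*b^2 - 1.07*b - 2.15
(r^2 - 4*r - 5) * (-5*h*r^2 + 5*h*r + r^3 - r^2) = -5*h*r^4 + 25*h*r^3 + 5*h*r^2 - 25*h*r + r^5 - 5*r^4 - r^3 + 5*r^2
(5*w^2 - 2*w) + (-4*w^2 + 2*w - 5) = w^2 - 5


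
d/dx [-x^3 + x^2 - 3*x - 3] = -3*x^2 + 2*x - 3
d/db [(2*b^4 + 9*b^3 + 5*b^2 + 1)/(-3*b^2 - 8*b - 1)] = (-12*b^5 - 75*b^4 - 152*b^3 - 67*b^2 - 4*b + 8)/(9*b^4 + 48*b^3 + 70*b^2 + 16*b + 1)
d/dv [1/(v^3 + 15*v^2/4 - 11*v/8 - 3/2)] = 8*(-24*v^2 - 60*v + 11)/(8*v^3 + 30*v^2 - 11*v - 12)^2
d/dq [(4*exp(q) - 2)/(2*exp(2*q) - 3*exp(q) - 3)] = (-8*exp(2*q) + 8*exp(q) - 18)*exp(q)/(4*exp(4*q) - 12*exp(3*q) - 3*exp(2*q) + 18*exp(q) + 9)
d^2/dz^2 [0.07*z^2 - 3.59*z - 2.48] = 0.140000000000000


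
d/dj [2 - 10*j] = -10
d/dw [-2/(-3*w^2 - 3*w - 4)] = 6*(-2*w - 1)/(3*w^2 + 3*w + 4)^2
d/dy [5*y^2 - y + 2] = 10*y - 1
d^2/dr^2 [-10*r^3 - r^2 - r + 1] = -60*r - 2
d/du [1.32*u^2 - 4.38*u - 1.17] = 2.64*u - 4.38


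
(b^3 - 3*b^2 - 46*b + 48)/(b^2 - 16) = (b^3 - 3*b^2 - 46*b + 48)/(b^2 - 16)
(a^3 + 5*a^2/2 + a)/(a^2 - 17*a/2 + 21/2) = a*(2*a^2 + 5*a + 2)/(2*a^2 - 17*a + 21)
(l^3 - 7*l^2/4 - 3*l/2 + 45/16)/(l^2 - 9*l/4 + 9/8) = (8*l^2 - 2*l - 15)/(2*(4*l - 3))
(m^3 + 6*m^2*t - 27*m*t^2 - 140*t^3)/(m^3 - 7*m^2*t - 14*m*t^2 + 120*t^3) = (-m - 7*t)/(-m + 6*t)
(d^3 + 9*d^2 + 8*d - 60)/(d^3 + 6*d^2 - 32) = (d^2 + 11*d + 30)/(d^2 + 8*d + 16)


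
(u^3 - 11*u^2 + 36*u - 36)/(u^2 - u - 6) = (u^2 - 8*u + 12)/(u + 2)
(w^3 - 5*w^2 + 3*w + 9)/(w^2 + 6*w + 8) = (w^3 - 5*w^2 + 3*w + 9)/(w^2 + 6*w + 8)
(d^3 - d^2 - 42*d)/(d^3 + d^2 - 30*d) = (d - 7)/(d - 5)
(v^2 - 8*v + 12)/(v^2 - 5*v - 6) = (v - 2)/(v + 1)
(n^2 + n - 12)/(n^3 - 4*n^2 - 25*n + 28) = (n - 3)/(n^2 - 8*n + 7)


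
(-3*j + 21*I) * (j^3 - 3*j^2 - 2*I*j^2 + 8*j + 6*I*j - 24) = -3*j^4 + 9*j^3 + 27*I*j^3 + 18*j^2 - 81*I*j^2 - 54*j + 168*I*j - 504*I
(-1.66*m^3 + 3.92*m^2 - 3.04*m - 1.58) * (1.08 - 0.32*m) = 0.5312*m^4 - 3.0472*m^3 + 5.2064*m^2 - 2.7776*m - 1.7064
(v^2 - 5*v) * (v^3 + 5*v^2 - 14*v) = v^5 - 39*v^3 + 70*v^2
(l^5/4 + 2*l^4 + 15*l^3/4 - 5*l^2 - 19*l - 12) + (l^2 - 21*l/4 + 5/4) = l^5/4 + 2*l^4 + 15*l^3/4 - 4*l^2 - 97*l/4 - 43/4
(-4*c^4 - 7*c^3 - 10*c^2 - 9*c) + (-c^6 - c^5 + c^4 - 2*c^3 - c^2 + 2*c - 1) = -c^6 - c^5 - 3*c^4 - 9*c^3 - 11*c^2 - 7*c - 1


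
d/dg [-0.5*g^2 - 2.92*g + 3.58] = -1.0*g - 2.92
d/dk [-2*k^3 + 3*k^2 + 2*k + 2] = -6*k^2 + 6*k + 2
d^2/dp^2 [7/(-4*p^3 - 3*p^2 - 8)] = 42*(-12*p^2*(2*p + 1)^2 + (4*p + 1)*(4*p^3 + 3*p^2 + 8))/(4*p^3 + 3*p^2 + 8)^3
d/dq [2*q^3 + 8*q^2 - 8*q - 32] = 6*q^2 + 16*q - 8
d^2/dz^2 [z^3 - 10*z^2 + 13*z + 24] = 6*z - 20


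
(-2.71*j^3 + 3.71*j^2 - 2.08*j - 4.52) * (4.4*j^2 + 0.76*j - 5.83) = -11.924*j^5 + 14.2644*j^4 + 9.4669*j^3 - 43.0981*j^2 + 8.6912*j + 26.3516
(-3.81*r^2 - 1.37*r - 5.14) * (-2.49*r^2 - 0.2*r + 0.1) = 9.4869*r^4 + 4.1733*r^3 + 12.6916*r^2 + 0.891*r - 0.514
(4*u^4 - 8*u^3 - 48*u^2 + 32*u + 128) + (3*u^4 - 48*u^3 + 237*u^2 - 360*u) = 7*u^4 - 56*u^3 + 189*u^2 - 328*u + 128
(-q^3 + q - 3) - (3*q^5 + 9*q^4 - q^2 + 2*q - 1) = -3*q^5 - 9*q^4 - q^3 + q^2 - q - 2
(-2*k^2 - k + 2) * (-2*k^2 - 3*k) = 4*k^4 + 8*k^3 - k^2 - 6*k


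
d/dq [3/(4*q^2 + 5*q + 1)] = 3*(-8*q - 5)/(4*q^2 + 5*q + 1)^2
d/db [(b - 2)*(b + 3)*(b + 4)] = 3*b^2 + 10*b - 2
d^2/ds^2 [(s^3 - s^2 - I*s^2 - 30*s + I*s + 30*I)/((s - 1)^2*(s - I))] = 2*(s - 91)/(s^4 - 4*s^3 + 6*s^2 - 4*s + 1)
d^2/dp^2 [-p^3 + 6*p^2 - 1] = 12 - 6*p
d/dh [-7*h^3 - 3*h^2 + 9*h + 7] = -21*h^2 - 6*h + 9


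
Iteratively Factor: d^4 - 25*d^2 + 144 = (d + 3)*(d^3 - 3*d^2 - 16*d + 48) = (d + 3)*(d + 4)*(d^2 - 7*d + 12) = (d - 4)*(d + 3)*(d + 4)*(d - 3)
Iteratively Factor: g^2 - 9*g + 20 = (g - 5)*(g - 4)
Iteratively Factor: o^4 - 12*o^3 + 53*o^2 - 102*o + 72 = (o - 3)*(o^3 - 9*o^2 + 26*o - 24) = (o - 3)*(o - 2)*(o^2 - 7*o + 12) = (o - 4)*(o - 3)*(o - 2)*(o - 3)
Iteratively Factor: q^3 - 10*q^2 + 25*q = (q)*(q^2 - 10*q + 25) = q*(q - 5)*(q - 5)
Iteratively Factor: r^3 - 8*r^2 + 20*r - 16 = (r - 2)*(r^2 - 6*r + 8) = (r - 2)^2*(r - 4)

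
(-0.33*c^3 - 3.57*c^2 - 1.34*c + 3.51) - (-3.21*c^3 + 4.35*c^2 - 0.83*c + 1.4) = 2.88*c^3 - 7.92*c^2 - 0.51*c + 2.11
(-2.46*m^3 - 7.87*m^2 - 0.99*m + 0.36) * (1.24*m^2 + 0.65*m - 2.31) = -3.0504*m^5 - 11.3578*m^4 - 0.6605*m^3 + 17.9826*m^2 + 2.5209*m - 0.8316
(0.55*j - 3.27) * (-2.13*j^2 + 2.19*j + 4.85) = -1.1715*j^3 + 8.1696*j^2 - 4.4938*j - 15.8595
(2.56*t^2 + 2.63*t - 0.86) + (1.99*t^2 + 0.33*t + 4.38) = 4.55*t^2 + 2.96*t + 3.52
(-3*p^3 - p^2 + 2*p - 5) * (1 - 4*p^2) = 12*p^5 + 4*p^4 - 11*p^3 + 19*p^2 + 2*p - 5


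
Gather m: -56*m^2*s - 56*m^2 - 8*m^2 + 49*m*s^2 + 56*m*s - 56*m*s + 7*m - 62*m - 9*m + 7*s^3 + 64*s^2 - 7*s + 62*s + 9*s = m^2*(-56*s - 64) + m*(49*s^2 - 64) + 7*s^3 + 64*s^2 + 64*s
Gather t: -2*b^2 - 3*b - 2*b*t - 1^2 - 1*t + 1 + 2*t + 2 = -2*b^2 - 3*b + t*(1 - 2*b) + 2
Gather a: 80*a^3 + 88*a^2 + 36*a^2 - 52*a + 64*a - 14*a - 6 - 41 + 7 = 80*a^3 + 124*a^2 - 2*a - 40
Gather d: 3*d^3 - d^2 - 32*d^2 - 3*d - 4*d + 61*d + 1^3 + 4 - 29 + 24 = 3*d^3 - 33*d^2 + 54*d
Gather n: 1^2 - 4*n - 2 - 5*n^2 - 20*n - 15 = -5*n^2 - 24*n - 16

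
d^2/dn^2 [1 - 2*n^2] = -4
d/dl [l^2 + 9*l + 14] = 2*l + 9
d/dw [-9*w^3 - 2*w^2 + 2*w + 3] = -27*w^2 - 4*w + 2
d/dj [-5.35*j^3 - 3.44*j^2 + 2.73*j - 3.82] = -16.05*j^2 - 6.88*j + 2.73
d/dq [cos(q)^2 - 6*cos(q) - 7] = 2*(3 - cos(q))*sin(q)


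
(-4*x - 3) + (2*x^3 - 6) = 2*x^3 - 4*x - 9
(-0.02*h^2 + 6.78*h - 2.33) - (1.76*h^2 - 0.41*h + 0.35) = -1.78*h^2 + 7.19*h - 2.68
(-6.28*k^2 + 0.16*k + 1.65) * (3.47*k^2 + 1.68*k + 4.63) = -21.7916*k^4 - 9.9952*k^3 - 23.0821*k^2 + 3.5128*k + 7.6395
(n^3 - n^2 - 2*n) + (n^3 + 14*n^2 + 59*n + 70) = 2*n^3 + 13*n^2 + 57*n + 70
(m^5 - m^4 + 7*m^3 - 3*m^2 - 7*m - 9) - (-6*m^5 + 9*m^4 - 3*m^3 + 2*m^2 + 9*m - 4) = 7*m^5 - 10*m^4 + 10*m^3 - 5*m^2 - 16*m - 5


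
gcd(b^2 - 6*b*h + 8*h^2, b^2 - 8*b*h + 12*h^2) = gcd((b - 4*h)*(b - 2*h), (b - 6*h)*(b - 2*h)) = b - 2*h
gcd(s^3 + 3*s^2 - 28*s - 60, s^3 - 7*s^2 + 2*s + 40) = s^2 - 3*s - 10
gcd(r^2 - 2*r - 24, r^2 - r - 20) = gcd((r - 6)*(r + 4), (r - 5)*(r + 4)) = r + 4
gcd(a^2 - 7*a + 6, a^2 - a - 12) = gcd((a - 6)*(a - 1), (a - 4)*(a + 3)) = 1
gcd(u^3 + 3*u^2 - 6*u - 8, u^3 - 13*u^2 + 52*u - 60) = u - 2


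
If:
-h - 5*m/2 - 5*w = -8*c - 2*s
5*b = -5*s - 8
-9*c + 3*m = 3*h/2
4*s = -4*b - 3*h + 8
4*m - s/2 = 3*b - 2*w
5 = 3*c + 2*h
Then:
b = -2086/495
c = -23/15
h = 24/5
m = -11/5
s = 1294/495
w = -251/198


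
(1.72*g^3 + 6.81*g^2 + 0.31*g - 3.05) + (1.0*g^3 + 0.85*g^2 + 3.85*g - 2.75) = 2.72*g^3 + 7.66*g^2 + 4.16*g - 5.8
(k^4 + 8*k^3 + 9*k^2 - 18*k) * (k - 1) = k^5 + 7*k^4 + k^3 - 27*k^2 + 18*k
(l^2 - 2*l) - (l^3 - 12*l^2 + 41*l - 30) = -l^3 + 13*l^2 - 43*l + 30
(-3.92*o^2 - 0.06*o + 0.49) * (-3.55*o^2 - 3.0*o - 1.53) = 13.916*o^4 + 11.973*o^3 + 4.4381*o^2 - 1.3782*o - 0.7497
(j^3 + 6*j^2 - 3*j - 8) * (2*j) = 2*j^4 + 12*j^3 - 6*j^2 - 16*j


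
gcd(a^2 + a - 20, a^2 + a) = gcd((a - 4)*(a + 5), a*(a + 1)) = 1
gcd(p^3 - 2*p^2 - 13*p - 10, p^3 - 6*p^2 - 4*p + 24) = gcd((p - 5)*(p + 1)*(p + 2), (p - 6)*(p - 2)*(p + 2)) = p + 2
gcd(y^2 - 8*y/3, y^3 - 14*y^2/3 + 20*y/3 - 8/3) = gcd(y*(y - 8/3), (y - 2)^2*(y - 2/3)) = 1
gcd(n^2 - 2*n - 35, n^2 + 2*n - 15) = n + 5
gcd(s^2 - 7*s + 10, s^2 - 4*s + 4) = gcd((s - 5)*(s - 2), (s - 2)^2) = s - 2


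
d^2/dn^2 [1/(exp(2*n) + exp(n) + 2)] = (2*(2*exp(n) + 1)^2*exp(n) - (4*exp(n) + 1)*(exp(2*n) + exp(n) + 2))*exp(n)/(exp(2*n) + exp(n) + 2)^3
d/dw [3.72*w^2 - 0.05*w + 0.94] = 7.44*w - 0.05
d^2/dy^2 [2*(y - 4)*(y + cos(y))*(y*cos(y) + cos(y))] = -2*y^3*cos(y) - 12*y^2*sin(y) + 6*y^2*cos(y) - 4*y^2*cos(2*y) + 24*y*sin(y) - 8*y*sin(2*y) + 20*y*cos(y) + 12*y*cos(2*y) + 16*sin(y) + 12*sin(2*y) - 12*cos(y) + 18*cos(2*y) + 2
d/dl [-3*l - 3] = -3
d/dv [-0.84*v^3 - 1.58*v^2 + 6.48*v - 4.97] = -2.52*v^2 - 3.16*v + 6.48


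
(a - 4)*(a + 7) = a^2 + 3*a - 28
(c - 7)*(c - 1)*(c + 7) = c^3 - c^2 - 49*c + 49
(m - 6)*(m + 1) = m^2 - 5*m - 6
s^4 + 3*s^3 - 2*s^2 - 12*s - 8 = (s - 2)*(s + 1)*(s + 2)^2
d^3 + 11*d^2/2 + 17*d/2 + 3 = (d + 1/2)*(d + 2)*(d + 3)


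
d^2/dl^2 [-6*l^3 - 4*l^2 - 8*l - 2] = -36*l - 8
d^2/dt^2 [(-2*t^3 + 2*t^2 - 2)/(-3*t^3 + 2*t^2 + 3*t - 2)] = 4*(-3*t^6 + 27*t^5 - 9*t^4 + 13*t^3 - 45*t^2 + 12*t + 9)/(27*t^9 - 54*t^8 - 45*t^7 + 154*t^6 - 27*t^5 - 138*t^4 + 81*t^3 + 30*t^2 - 36*t + 8)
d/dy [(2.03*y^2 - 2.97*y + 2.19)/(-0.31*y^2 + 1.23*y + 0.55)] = (1.5762*y^2 + 3.5908*y - 4.3272)/(0.0961*y^4 - 0.7626*y^3 + 1.1719*y^2 + 1.353*y + 0.3025)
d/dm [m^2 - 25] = 2*m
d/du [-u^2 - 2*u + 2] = -2*u - 2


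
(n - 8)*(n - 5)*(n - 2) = n^3 - 15*n^2 + 66*n - 80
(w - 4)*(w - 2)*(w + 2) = w^3 - 4*w^2 - 4*w + 16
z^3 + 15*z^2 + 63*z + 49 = (z + 1)*(z + 7)^2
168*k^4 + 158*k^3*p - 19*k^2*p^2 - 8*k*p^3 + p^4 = (-7*k + p)*(-6*k + p)*(k + p)*(4*k + p)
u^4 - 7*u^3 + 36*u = u*(u - 6)*(u - 3)*(u + 2)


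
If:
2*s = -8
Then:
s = -4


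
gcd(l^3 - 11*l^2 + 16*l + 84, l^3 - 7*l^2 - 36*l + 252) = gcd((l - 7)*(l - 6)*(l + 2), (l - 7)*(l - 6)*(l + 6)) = l^2 - 13*l + 42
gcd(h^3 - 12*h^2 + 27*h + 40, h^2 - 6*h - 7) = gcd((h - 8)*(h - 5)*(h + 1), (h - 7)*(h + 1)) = h + 1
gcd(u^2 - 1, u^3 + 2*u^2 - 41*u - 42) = u + 1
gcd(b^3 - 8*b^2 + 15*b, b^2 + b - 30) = b - 5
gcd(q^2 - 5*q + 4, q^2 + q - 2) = q - 1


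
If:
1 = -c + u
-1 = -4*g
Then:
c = u - 1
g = 1/4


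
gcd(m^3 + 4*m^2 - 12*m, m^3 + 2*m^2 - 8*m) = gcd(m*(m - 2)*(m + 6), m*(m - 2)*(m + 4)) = m^2 - 2*m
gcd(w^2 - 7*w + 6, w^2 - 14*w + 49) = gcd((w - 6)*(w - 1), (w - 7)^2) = 1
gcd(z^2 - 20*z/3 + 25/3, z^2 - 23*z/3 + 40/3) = z - 5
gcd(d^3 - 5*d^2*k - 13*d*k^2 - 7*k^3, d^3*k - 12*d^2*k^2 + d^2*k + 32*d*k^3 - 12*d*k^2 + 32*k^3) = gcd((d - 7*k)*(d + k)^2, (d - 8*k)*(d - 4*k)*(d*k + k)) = 1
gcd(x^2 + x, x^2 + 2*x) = x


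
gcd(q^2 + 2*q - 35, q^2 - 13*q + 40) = q - 5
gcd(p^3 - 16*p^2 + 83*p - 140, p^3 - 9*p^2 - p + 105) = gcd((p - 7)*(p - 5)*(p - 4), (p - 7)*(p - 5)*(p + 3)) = p^2 - 12*p + 35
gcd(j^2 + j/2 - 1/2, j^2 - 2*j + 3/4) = j - 1/2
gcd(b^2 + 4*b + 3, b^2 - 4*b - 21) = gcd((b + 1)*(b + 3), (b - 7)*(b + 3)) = b + 3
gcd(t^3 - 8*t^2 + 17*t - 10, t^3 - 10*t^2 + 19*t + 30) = t - 5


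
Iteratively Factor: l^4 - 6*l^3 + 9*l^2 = (l - 3)*(l^3 - 3*l^2) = l*(l - 3)*(l^2 - 3*l) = l*(l - 3)^2*(l)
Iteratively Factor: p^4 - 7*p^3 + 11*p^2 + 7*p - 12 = (p - 1)*(p^3 - 6*p^2 + 5*p + 12) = (p - 4)*(p - 1)*(p^2 - 2*p - 3) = (p - 4)*(p - 1)*(p + 1)*(p - 3)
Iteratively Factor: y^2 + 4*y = (y)*(y + 4)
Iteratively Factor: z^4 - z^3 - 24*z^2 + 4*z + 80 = (z + 2)*(z^3 - 3*z^2 - 18*z + 40) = (z - 5)*(z + 2)*(z^2 + 2*z - 8) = (z - 5)*(z - 2)*(z + 2)*(z + 4)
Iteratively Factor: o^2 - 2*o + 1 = (o - 1)*(o - 1)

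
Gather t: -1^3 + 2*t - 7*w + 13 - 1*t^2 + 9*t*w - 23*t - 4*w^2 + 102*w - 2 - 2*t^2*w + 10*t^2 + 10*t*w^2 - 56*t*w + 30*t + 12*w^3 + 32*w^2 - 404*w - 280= t^2*(9 - 2*w) + t*(10*w^2 - 47*w + 9) + 12*w^3 + 28*w^2 - 309*w - 270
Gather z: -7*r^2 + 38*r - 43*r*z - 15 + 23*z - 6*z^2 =-7*r^2 + 38*r - 6*z^2 + z*(23 - 43*r) - 15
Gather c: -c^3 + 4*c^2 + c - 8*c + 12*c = -c^3 + 4*c^2 + 5*c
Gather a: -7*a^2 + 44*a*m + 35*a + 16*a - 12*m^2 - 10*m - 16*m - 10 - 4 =-7*a^2 + a*(44*m + 51) - 12*m^2 - 26*m - 14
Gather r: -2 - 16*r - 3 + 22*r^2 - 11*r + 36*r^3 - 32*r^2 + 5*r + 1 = 36*r^3 - 10*r^2 - 22*r - 4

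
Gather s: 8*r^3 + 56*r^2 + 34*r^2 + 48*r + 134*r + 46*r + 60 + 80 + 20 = 8*r^3 + 90*r^2 + 228*r + 160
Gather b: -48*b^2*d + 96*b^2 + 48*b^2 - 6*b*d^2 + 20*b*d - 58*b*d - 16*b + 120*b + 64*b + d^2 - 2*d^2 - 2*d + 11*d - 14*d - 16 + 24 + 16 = b^2*(144 - 48*d) + b*(-6*d^2 - 38*d + 168) - d^2 - 5*d + 24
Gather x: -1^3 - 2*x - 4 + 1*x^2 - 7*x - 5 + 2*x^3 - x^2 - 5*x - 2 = 2*x^3 - 14*x - 12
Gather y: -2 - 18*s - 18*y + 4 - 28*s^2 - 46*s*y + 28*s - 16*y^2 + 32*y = -28*s^2 + 10*s - 16*y^2 + y*(14 - 46*s) + 2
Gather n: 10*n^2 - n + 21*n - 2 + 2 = 10*n^2 + 20*n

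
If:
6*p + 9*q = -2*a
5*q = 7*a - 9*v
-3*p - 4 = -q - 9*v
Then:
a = 3*v/29 + 40/87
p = 71*v/29 - 292/261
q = 56/87 - 48*v/29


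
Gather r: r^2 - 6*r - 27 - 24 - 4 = r^2 - 6*r - 55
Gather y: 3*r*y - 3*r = 3*r*y - 3*r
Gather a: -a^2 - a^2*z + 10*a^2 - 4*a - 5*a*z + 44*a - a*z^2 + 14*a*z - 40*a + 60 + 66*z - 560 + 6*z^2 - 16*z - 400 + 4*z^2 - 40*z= a^2*(9 - z) + a*(-z^2 + 9*z) + 10*z^2 + 10*z - 900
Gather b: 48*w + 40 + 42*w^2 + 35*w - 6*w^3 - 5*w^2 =-6*w^3 + 37*w^2 + 83*w + 40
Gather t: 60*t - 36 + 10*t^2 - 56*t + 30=10*t^2 + 4*t - 6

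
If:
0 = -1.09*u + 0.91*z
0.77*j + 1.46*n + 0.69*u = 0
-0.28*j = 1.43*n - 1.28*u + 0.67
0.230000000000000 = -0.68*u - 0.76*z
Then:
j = 2.01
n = -0.99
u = -0.14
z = -0.17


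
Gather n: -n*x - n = n*(-x - 1)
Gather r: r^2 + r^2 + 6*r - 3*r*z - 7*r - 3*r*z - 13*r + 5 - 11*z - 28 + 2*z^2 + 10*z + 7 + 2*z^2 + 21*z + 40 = 2*r^2 + r*(-6*z - 14) + 4*z^2 + 20*z + 24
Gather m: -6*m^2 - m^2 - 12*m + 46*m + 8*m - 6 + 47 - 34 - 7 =-7*m^2 + 42*m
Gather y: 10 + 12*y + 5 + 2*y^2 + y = 2*y^2 + 13*y + 15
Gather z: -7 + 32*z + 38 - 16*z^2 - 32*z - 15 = 16 - 16*z^2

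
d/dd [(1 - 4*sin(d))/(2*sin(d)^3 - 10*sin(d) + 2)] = (8*sin(d)^3 - 3*sin(d)^2 + 1)*cos(d)/(2*(sin(d)^3 - 5*sin(d) + 1)^2)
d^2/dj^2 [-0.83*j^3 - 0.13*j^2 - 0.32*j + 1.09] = -4.98*j - 0.26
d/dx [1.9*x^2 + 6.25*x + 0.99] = 3.8*x + 6.25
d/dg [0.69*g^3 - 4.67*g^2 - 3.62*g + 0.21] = 2.07*g^2 - 9.34*g - 3.62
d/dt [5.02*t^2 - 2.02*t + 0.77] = 10.04*t - 2.02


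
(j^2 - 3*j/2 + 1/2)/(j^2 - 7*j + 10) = (2*j^2 - 3*j + 1)/(2*(j^2 - 7*j + 10))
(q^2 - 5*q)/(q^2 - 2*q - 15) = q/(q + 3)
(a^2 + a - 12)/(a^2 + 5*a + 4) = (a - 3)/(a + 1)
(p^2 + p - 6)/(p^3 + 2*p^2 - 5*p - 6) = 1/(p + 1)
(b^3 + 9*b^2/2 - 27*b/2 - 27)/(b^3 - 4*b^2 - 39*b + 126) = (b + 3/2)/(b - 7)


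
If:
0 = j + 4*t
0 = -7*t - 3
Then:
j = 12/7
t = -3/7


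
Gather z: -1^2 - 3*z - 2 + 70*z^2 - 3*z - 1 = 70*z^2 - 6*z - 4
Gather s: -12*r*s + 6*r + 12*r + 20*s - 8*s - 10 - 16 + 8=18*r + s*(12 - 12*r) - 18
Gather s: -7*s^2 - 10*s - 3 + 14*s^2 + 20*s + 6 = 7*s^2 + 10*s + 3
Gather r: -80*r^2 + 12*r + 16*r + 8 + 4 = -80*r^2 + 28*r + 12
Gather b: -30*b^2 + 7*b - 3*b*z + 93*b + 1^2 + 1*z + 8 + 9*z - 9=-30*b^2 + b*(100 - 3*z) + 10*z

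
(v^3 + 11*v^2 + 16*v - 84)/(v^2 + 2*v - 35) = (v^2 + 4*v - 12)/(v - 5)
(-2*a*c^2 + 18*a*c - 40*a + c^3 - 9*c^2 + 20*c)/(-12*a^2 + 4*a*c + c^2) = (c^2 - 9*c + 20)/(6*a + c)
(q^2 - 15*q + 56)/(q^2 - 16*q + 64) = (q - 7)/(q - 8)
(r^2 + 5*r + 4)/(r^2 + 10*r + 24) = (r + 1)/(r + 6)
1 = 1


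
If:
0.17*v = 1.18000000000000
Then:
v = 6.94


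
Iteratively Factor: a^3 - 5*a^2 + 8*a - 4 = (a - 2)*(a^2 - 3*a + 2) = (a - 2)*(a - 1)*(a - 2)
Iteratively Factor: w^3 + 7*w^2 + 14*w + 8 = (w + 1)*(w^2 + 6*w + 8) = (w + 1)*(w + 4)*(w + 2)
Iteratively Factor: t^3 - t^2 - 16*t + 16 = (t - 1)*(t^2 - 16) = (t - 4)*(t - 1)*(t + 4)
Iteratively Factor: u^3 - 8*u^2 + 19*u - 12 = (u - 4)*(u^2 - 4*u + 3) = (u - 4)*(u - 3)*(u - 1)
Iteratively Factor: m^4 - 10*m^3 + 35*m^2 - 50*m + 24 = (m - 2)*(m^3 - 8*m^2 + 19*m - 12) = (m - 2)*(m - 1)*(m^2 - 7*m + 12) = (m - 3)*(m - 2)*(m - 1)*(m - 4)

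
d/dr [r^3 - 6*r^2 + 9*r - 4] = 3*r^2 - 12*r + 9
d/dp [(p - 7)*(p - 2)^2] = (p - 2)*(3*p - 16)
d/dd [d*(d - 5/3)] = 2*d - 5/3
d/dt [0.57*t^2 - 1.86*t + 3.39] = 1.14*t - 1.86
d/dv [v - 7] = 1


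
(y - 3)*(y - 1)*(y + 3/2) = y^3 - 5*y^2/2 - 3*y + 9/2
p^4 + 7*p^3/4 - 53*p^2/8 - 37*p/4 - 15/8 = (p - 5/2)*(p + 1/4)*(p + 1)*(p + 3)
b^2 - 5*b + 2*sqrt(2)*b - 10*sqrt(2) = (b - 5)*(b + 2*sqrt(2))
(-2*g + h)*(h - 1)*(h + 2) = -2*g*h^2 - 2*g*h + 4*g + h^3 + h^2 - 2*h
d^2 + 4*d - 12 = (d - 2)*(d + 6)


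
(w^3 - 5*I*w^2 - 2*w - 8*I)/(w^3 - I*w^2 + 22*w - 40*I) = (w + I)/(w + 5*I)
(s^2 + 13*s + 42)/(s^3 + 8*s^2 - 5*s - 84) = (s + 6)/(s^2 + s - 12)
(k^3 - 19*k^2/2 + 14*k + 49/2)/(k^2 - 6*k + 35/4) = 2*(k^2 - 6*k - 7)/(2*k - 5)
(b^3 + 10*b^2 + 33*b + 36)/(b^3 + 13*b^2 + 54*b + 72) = (b + 3)/(b + 6)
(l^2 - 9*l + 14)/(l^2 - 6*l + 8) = (l - 7)/(l - 4)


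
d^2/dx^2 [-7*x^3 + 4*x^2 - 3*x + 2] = 8 - 42*x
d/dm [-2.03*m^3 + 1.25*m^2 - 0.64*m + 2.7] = -6.09*m^2 + 2.5*m - 0.64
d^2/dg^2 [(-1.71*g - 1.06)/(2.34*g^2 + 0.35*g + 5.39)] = (-(1.71*g + 1.06)*(4.68*g + 0.35)*(9.36*g + 0.7) + (24.0084*g + 6.1578)*(2.34*g^2 + 0.35*g + 5.39))/(2.34*g^2 + 0.35*g + 5.39)^3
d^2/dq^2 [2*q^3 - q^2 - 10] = 12*q - 2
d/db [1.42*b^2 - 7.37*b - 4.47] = 2.84*b - 7.37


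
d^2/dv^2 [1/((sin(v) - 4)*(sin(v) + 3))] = (-4*sin(v)^4 + 3*sin(v)^3 - 43*sin(v)^2 + 6*sin(v) + 26)/((sin(v) - 4)^3*(sin(v) + 3)^3)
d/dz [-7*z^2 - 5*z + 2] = -14*z - 5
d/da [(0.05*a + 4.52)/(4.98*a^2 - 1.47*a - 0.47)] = (-0.249*a^2 - 45.0192*a + 6.6209)/(24.8004*a^4 - 14.6412*a^3 - 2.5203*a^2 + 1.3818*a + 0.2209)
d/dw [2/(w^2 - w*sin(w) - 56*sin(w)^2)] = 2*(w*cos(w) - 2*w + sin(w) + 56*sin(2*w))/((w - 8*sin(w))^2*(w + 7*sin(w))^2)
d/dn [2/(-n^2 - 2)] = 4*n/(n^2 + 2)^2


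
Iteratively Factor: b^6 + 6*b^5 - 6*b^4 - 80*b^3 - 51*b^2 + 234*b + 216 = (b - 2)*(b^5 + 8*b^4 + 10*b^3 - 60*b^2 - 171*b - 108) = (b - 2)*(b + 1)*(b^4 + 7*b^3 + 3*b^2 - 63*b - 108) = (b - 2)*(b + 1)*(b + 3)*(b^3 + 4*b^2 - 9*b - 36) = (b - 2)*(b + 1)*(b + 3)^2*(b^2 + b - 12) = (b - 3)*(b - 2)*(b + 1)*(b + 3)^2*(b + 4)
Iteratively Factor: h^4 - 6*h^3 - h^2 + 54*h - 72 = (h - 4)*(h^3 - 2*h^2 - 9*h + 18) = (h - 4)*(h + 3)*(h^2 - 5*h + 6) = (h - 4)*(h - 3)*(h + 3)*(h - 2)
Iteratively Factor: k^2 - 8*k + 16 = (k - 4)*(k - 4)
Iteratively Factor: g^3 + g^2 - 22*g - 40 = (g + 2)*(g^2 - g - 20) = (g + 2)*(g + 4)*(g - 5)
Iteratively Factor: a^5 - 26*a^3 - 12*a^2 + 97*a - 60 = (a + 3)*(a^4 - 3*a^3 - 17*a^2 + 39*a - 20) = (a - 1)*(a + 3)*(a^3 - 2*a^2 - 19*a + 20) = (a - 1)*(a + 3)*(a + 4)*(a^2 - 6*a + 5) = (a - 5)*(a - 1)*(a + 3)*(a + 4)*(a - 1)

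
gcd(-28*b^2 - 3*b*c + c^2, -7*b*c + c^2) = 7*b - c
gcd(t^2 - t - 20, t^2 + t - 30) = t - 5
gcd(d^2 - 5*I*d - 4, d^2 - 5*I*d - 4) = d^2 - 5*I*d - 4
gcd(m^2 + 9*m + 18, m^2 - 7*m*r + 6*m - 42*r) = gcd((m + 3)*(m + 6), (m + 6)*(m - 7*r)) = m + 6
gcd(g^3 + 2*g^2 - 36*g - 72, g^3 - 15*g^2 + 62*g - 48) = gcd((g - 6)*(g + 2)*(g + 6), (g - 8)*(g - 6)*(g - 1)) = g - 6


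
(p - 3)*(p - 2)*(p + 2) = p^3 - 3*p^2 - 4*p + 12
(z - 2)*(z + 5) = z^2 + 3*z - 10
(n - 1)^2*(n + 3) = n^3 + n^2 - 5*n + 3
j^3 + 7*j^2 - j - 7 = (j - 1)*(j + 1)*(j + 7)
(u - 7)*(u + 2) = u^2 - 5*u - 14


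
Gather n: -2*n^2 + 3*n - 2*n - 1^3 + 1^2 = -2*n^2 + n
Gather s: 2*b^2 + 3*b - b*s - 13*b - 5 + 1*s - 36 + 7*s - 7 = 2*b^2 - 10*b + s*(8 - b) - 48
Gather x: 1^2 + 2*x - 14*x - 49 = -12*x - 48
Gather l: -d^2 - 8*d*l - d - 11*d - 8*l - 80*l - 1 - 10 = -d^2 - 12*d + l*(-8*d - 88) - 11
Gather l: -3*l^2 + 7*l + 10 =-3*l^2 + 7*l + 10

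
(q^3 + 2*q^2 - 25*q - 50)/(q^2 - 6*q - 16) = (q^2 - 25)/(q - 8)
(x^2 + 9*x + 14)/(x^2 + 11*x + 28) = (x + 2)/(x + 4)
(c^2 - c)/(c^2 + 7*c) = (c - 1)/(c + 7)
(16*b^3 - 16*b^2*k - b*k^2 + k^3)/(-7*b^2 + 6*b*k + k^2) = (-16*b^2 + k^2)/(7*b + k)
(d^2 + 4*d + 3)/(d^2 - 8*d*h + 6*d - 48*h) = (d^2 + 4*d + 3)/(d^2 - 8*d*h + 6*d - 48*h)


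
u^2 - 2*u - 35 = (u - 7)*(u + 5)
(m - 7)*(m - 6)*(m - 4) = m^3 - 17*m^2 + 94*m - 168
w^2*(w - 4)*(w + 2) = w^4 - 2*w^3 - 8*w^2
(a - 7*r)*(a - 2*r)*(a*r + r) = a^3*r - 9*a^2*r^2 + a^2*r + 14*a*r^3 - 9*a*r^2 + 14*r^3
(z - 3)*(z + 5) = z^2 + 2*z - 15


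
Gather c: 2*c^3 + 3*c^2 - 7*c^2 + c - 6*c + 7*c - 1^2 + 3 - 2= 2*c^3 - 4*c^2 + 2*c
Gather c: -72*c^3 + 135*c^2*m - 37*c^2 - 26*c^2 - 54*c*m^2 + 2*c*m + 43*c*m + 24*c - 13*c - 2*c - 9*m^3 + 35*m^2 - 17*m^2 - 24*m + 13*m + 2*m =-72*c^3 + c^2*(135*m - 63) + c*(-54*m^2 + 45*m + 9) - 9*m^3 + 18*m^2 - 9*m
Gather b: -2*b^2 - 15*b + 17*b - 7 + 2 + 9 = -2*b^2 + 2*b + 4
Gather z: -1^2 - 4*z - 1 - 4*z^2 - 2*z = -4*z^2 - 6*z - 2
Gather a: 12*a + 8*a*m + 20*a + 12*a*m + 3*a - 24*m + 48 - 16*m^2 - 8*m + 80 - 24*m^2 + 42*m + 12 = a*(20*m + 35) - 40*m^2 + 10*m + 140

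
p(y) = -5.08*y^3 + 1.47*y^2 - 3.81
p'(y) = -15.24*y^2 + 2.94*y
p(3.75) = -251.03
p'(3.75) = -203.29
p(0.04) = -3.81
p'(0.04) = 0.09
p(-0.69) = -1.44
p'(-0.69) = -9.28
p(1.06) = -8.21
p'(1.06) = -14.01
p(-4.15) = 384.59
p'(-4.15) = -274.67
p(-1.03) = 3.30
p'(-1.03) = -19.20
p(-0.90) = 1.08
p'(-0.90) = -14.99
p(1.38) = -14.36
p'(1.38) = -24.97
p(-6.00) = 1146.39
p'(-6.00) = -566.28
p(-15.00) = 17471.94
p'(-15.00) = -3473.10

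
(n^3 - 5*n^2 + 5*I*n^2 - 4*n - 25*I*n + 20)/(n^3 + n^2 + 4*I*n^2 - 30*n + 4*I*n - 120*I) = (n + I)/(n + 6)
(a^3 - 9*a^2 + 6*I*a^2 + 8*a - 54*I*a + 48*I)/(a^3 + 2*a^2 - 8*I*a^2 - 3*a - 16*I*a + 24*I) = (a^2 + a*(-8 + 6*I) - 48*I)/(a^2 + a*(3 - 8*I) - 24*I)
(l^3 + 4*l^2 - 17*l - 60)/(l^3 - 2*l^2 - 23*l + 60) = (l + 3)/(l - 3)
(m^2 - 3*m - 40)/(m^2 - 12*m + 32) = (m + 5)/(m - 4)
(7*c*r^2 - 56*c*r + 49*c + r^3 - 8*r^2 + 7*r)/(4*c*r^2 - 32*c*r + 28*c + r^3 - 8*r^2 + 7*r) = (7*c + r)/(4*c + r)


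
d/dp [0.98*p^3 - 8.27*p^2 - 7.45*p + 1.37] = 2.94*p^2 - 16.54*p - 7.45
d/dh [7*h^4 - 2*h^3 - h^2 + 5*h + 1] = 28*h^3 - 6*h^2 - 2*h + 5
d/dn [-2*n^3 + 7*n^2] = 2*n*(7 - 3*n)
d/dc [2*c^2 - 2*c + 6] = 4*c - 2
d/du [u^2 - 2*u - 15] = 2*u - 2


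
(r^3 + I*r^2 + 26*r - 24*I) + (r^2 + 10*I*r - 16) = r^3 + r^2 + I*r^2 + 26*r + 10*I*r - 16 - 24*I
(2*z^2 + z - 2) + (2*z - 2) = 2*z^2 + 3*z - 4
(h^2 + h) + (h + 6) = h^2 + 2*h + 6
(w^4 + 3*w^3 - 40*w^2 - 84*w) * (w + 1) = w^5 + 4*w^4 - 37*w^3 - 124*w^2 - 84*w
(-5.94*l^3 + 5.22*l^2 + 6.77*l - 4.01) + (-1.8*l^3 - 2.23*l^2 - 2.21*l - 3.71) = -7.74*l^3 + 2.99*l^2 + 4.56*l - 7.72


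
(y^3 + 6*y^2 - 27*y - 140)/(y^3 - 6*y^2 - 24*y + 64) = (y^2 + 2*y - 35)/(y^2 - 10*y + 16)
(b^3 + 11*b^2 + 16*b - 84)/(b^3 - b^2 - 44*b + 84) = (b + 6)/(b - 6)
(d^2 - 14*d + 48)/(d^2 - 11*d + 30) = (d - 8)/(d - 5)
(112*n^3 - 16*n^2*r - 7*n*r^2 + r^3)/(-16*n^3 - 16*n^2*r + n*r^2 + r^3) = (-7*n + r)/(n + r)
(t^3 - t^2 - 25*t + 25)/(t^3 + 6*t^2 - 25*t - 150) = (t - 1)/(t + 6)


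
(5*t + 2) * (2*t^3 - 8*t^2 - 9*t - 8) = 10*t^4 - 36*t^3 - 61*t^2 - 58*t - 16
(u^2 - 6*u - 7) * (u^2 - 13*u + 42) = u^4 - 19*u^3 + 113*u^2 - 161*u - 294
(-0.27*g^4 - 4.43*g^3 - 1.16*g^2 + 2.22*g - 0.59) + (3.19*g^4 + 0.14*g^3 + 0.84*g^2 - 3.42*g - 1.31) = 2.92*g^4 - 4.29*g^3 - 0.32*g^2 - 1.2*g - 1.9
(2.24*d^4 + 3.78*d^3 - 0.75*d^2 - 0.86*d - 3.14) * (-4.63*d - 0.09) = -10.3712*d^5 - 17.703*d^4 + 3.1323*d^3 + 4.0493*d^2 + 14.6156*d + 0.2826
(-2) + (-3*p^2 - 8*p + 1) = -3*p^2 - 8*p - 1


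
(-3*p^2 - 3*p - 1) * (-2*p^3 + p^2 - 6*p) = 6*p^5 + 3*p^4 + 17*p^3 + 17*p^2 + 6*p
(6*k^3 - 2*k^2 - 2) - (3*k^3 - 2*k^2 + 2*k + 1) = 3*k^3 - 2*k - 3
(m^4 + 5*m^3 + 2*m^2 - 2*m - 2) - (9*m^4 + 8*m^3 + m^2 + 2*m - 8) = -8*m^4 - 3*m^3 + m^2 - 4*m + 6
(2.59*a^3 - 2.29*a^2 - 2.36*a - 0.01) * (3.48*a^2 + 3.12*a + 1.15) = 9.0132*a^5 + 0.1116*a^4 - 12.3791*a^3 - 10.0315*a^2 - 2.7452*a - 0.0115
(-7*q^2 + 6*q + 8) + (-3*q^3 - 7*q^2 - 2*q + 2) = -3*q^3 - 14*q^2 + 4*q + 10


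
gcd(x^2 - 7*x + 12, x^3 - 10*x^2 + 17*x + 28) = x - 4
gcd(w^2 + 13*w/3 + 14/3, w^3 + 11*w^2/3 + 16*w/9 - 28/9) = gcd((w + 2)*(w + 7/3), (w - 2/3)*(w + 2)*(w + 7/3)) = w^2 + 13*w/3 + 14/3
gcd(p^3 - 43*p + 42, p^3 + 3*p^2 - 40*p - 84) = p^2 + p - 42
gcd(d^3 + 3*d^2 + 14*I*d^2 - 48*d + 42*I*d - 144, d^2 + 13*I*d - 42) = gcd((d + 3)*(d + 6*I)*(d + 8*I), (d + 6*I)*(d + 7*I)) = d + 6*I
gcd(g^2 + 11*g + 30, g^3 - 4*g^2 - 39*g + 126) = g + 6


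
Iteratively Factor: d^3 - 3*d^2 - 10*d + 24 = (d - 4)*(d^2 + d - 6) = (d - 4)*(d + 3)*(d - 2)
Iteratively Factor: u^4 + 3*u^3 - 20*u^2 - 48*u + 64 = (u - 4)*(u^3 + 7*u^2 + 8*u - 16) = (u - 4)*(u + 4)*(u^2 + 3*u - 4) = (u - 4)*(u + 4)^2*(u - 1)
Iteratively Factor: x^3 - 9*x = (x + 3)*(x^2 - 3*x) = (x - 3)*(x + 3)*(x)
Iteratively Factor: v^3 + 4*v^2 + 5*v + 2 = (v + 1)*(v^2 + 3*v + 2) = (v + 1)^2*(v + 2)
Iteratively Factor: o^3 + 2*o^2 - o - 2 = (o + 1)*(o^2 + o - 2) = (o + 1)*(o + 2)*(o - 1)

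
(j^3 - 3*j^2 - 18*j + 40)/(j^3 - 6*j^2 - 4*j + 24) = (j^2 - j - 20)/(j^2 - 4*j - 12)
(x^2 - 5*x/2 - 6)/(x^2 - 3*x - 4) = (x + 3/2)/(x + 1)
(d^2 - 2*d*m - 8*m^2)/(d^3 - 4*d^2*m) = (d + 2*m)/d^2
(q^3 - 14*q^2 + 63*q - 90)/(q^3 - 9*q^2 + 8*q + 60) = (q - 3)/(q + 2)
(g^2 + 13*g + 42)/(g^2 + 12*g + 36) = (g + 7)/(g + 6)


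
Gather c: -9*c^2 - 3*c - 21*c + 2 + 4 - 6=-9*c^2 - 24*c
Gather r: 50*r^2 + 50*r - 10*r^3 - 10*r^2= -10*r^3 + 40*r^2 + 50*r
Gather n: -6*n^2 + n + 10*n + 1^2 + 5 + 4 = -6*n^2 + 11*n + 10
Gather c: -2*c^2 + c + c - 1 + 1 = -2*c^2 + 2*c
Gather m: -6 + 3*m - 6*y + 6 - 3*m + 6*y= 0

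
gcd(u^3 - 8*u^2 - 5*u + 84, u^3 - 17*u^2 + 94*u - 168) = u^2 - 11*u + 28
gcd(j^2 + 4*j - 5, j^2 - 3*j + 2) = j - 1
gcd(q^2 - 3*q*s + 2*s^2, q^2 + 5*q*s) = 1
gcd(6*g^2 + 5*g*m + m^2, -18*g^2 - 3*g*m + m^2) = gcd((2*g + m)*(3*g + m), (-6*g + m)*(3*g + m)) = 3*g + m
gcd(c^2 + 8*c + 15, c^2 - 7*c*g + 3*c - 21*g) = c + 3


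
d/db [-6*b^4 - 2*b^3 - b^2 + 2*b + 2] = -24*b^3 - 6*b^2 - 2*b + 2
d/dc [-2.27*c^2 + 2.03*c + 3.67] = 2.03 - 4.54*c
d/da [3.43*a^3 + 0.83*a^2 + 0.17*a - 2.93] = 10.29*a^2 + 1.66*a + 0.17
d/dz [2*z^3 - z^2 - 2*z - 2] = 6*z^2 - 2*z - 2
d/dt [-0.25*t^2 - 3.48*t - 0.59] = -0.5*t - 3.48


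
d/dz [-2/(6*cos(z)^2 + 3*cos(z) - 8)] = -6*(4*cos(z) + 1)*sin(z)/(6*cos(z)^2 + 3*cos(z) - 8)^2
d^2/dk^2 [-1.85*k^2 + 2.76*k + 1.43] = -3.70000000000000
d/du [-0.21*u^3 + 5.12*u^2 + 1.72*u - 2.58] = -0.63*u^2 + 10.24*u + 1.72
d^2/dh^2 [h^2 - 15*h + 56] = 2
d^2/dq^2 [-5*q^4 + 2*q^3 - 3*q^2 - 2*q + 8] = -60*q^2 + 12*q - 6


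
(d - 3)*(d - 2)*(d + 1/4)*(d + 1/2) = d^4 - 17*d^3/4 + 19*d^2/8 + 31*d/8 + 3/4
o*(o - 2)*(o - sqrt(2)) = o^3 - 2*o^2 - sqrt(2)*o^2 + 2*sqrt(2)*o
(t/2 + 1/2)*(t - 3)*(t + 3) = t^3/2 + t^2/2 - 9*t/2 - 9/2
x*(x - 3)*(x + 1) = x^3 - 2*x^2 - 3*x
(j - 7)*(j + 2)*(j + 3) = j^3 - 2*j^2 - 29*j - 42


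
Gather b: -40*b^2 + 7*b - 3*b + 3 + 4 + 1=-40*b^2 + 4*b + 8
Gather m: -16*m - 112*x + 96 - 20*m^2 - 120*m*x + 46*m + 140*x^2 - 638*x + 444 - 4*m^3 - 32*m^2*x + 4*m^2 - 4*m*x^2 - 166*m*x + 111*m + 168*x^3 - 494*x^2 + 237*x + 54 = -4*m^3 + m^2*(-32*x - 16) + m*(-4*x^2 - 286*x + 141) + 168*x^3 - 354*x^2 - 513*x + 594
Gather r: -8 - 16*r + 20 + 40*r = 24*r + 12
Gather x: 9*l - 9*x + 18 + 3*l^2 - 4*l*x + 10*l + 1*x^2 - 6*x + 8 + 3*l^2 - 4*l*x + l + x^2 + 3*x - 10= 6*l^2 + 20*l + 2*x^2 + x*(-8*l - 12) + 16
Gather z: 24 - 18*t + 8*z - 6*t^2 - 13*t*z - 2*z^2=-6*t^2 - 18*t - 2*z^2 + z*(8 - 13*t) + 24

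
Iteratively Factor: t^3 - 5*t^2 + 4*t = (t - 1)*(t^2 - 4*t) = t*(t - 1)*(t - 4)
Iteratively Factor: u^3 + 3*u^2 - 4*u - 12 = (u + 2)*(u^2 + u - 6) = (u + 2)*(u + 3)*(u - 2)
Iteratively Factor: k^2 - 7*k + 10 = (k - 2)*(k - 5)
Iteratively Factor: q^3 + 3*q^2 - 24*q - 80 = (q - 5)*(q^2 + 8*q + 16) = (q - 5)*(q + 4)*(q + 4)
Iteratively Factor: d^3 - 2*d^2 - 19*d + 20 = (d + 4)*(d^2 - 6*d + 5) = (d - 1)*(d + 4)*(d - 5)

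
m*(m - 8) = m^2 - 8*m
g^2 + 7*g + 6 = (g + 1)*(g + 6)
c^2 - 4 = (c - 2)*(c + 2)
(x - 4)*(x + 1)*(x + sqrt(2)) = x^3 - 3*x^2 + sqrt(2)*x^2 - 3*sqrt(2)*x - 4*x - 4*sqrt(2)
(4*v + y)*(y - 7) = 4*v*y - 28*v + y^2 - 7*y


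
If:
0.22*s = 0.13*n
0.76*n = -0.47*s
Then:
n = 0.00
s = 0.00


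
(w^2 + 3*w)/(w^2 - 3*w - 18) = w/(w - 6)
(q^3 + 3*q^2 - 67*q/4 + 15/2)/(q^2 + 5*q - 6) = (q^2 - 3*q + 5/4)/(q - 1)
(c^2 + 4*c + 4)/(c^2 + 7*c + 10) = (c + 2)/(c + 5)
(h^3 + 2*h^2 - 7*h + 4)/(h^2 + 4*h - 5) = (h^2 + 3*h - 4)/(h + 5)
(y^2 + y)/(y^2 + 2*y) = (y + 1)/(y + 2)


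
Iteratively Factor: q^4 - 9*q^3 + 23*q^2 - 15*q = (q)*(q^3 - 9*q^2 + 23*q - 15) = q*(q - 5)*(q^2 - 4*q + 3) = q*(q - 5)*(q - 1)*(q - 3)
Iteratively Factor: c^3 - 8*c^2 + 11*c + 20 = (c - 5)*(c^2 - 3*c - 4) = (c - 5)*(c - 4)*(c + 1)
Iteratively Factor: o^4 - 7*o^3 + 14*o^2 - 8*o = (o - 1)*(o^3 - 6*o^2 + 8*o) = (o - 4)*(o - 1)*(o^2 - 2*o) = (o - 4)*(o - 2)*(o - 1)*(o)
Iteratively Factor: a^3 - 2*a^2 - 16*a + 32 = (a - 4)*(a^2 + 2*a - 8) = (a - 4)*(a - 2)*(a + 4)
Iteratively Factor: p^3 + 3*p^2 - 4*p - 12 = (p - 2)*(p^2 + 5*p + 6) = (p - 2)*(p + 3)*(p + 2)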